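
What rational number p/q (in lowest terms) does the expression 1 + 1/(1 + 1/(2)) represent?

Start with 2.
1 + 1/(2/1) = 1 + 1/2 = 3/2
1 + 1/(3/2) = 1 + 2/3 = 5/3

5/3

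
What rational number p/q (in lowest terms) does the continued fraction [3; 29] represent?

Work from the innermost term outward:
Start with 29.
3 + 1/(29/1) = 3 + 1/29 = 88/29

88/29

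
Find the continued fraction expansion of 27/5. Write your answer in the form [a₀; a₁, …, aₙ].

[5; 2, 2]

Run the Euclidean algorithm, recording each quotient:
27 ÷ 5 → quotient 5, remainder 2
5 ÷ 2 → quotient 2, remainder 1
2 ÷ 1 → quotient 2, remainder 0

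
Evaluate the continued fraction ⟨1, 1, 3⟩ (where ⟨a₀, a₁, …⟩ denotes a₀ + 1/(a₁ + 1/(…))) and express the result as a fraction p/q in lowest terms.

7/4

Start with 3.
1 + 1/(3/1) = 1 + 1/3 = 4/3
1 + 1/(4/3) = 1 + 3/4 = 7/4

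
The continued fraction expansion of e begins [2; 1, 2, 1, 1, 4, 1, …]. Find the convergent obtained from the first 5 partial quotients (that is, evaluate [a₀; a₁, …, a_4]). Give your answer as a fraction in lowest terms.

19/7

Start with 1.
1 + 1/(1/1) = 1 + 1/1 = 2/1
2 + 1/(2/1) = 2 + 1/2 = 5/2
1 + 1/(5/2) = 1 + 2/5 = 7/5
2 + 1/(7/5) = 2 + 5/7 = 19/7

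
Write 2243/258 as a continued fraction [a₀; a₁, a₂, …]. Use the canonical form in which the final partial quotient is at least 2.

[8; 1, 2, 3, 1, 3, 5]

2243 = 8·258 + 179, so a_0 = 8
258 = 1·179 + 79, so a_1 = 1
179 = 2·79 + 21, so a_2 = 2
79 = 3·21 + 16, so a_3 = 3
21 = 1·16 + 5, so a_4 = 1
16 = 3·5 + 1, so a_5 = 3
5 = 5·1 + 0, so a_6 = 5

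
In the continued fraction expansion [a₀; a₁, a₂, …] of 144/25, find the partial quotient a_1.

1

144 = 5·25 + 19, so a_0 = 5
25 = 1·19 + 6, so a_1 = 1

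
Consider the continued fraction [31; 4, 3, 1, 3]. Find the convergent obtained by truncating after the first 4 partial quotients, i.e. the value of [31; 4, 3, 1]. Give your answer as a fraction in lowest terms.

531/17

Start with 1.
3 + 1/(1/1) = 3 + 1/1 = 4/1
4 + 1/(4/1) = 4 + 1/4 = 17/4
31 + 1/(17/4) = 31 + 4/17 = 531/17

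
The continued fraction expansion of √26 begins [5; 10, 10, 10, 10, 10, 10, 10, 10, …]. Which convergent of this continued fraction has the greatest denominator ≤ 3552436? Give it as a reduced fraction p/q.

a_0 = 5: 5/1  (≤ bound)
a_1 = 10: 51/10  (≤ bound)
a_2 = 10: 515/101  (≤ bound)
a_3 = 10: 5201/1020  (≤ bound)
a_4 = 10: 52525/10301  (≤ bound)
a_5 = 10: 530451/104030  (≤ bound)
a_6 = 10: 5357035/1050601  (≤ bound)
a_7 = 10: 54100801/10610040  (> 3552436, stop)

5357035/1050601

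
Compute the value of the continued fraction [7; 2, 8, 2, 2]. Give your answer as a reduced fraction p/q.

665/89

Start with 2.
2 + 1/(2/1) = 2 + 1/2 = 5/2
8 + 1/(5/2) = 8 + 2/5 = 42/5
2 + 1/(42/5) = 2 + 5/42 = 89/42
7 + 1/(89/42) = 7 + 42/89 = 665/89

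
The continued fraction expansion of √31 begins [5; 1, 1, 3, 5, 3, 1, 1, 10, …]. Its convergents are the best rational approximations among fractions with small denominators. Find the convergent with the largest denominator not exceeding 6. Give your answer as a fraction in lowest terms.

11/2

List convergents until the denominator exceeds the bound:
a_0 = 5: 5/1  (≤ bound)
a_1 = 1: 6/1  (≤ bound)
a_2 = 1: 11/2  (≤ bound)
a_3 = 3: 39/7  (> 6, stop)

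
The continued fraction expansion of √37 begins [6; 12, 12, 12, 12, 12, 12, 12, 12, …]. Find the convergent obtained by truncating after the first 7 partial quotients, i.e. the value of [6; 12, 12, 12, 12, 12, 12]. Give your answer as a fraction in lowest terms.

18798954/3090529

Use the convergent recurrence hₖ = aₖ·hₖ₋₁ + hₖ₋₂ (and likewise for the denominators kₖ):
a_0 = 6: 6/1
a_1 = 12: 73/12
a_2 = 12: 882/145
a_3 = 12: 10657/1752
a_4 = 12: 128766/21169
a_5 = 12: 1555849/255780
a_6 = 12: 18798954/3090529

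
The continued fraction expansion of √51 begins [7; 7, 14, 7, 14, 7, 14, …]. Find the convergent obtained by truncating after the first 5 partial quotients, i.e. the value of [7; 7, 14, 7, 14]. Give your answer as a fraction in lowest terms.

Start with 14.
7 + 1/(14/1) = 7 + 1/14 = 99/14
14 + 1/(99/14) = 14 + 14/99 = 1400/99
7 + 1/(1400/99) = 7 + 99/1400 = 9899/1400
7 + 1/(9899/1400) = 7 + 1400/9899 = 70693/9899

70693/9899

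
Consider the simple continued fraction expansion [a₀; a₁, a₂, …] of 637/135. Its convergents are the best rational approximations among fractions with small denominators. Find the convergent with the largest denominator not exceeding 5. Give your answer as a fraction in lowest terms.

a_0 = 4: 4/1  (≤ bound)
a_1 = 1: 5/1  (≤ bound)
a_2 = 2: 14/3  (≤ bound)
a_3 = 1: 19/4  (≤ bound)
a_4 = 1: 33/7  (> 5, stop)

19/4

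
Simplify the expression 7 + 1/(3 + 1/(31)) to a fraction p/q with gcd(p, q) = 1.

a_0 = 7: 7/1
a_1 = 3: 22/3
a_2 = 31: 689/94

689/94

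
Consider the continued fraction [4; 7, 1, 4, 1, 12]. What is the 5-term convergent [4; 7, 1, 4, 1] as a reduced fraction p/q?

Start with 1.
4 + 1/(1/1) = 4 + 1/1 = 5/1
1 + 1/(5/1) = 1 + 1/5 = 6/5
7 + 1/(6/5) = 7 + 5/6 = 47/6
4 + 1/(47/6) = 4 + 6/47 = 194/47

194/47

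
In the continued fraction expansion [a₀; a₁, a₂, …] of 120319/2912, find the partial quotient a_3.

13

120319 = 41·2912 + 927, so a_0 = 41
2912 = 3·927 + 131, so a_1 = 3
927 = 7·131 + 10, so a_2 = 7
131 = 13·10 + 1, so a_3 = 13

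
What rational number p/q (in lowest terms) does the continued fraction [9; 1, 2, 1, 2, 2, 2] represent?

Start with 2.
2 + 1/(2/1) = 2 + 1/2 = 5/2
2 + 1/(5/2) = 2 + 2/5 = 12/5
1 + 1/(12/5) = 1 + 5/12 = 17/12
2 + 1/(17/12) = 2 + 12/17 = 46/17
1 + 1/(46/17) = 1 + 17/46 = 63/46
9 + 1/(63/46) = 9 + 46/63 = 613/63

613/63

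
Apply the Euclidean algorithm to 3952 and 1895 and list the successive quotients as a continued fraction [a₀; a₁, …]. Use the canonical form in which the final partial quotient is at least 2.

Run the Euclidean algorithm, recording each quotient:
⌊3952/1895⌋ = 2, remainder 162
⌊1895/162⌋ = 11, remainder 113
⌊162/113⌋ = 1, remainder 49
⌊113/49⌋ = 2, remainder 15
⌊49/15⌋ = 3, remainder 4
⌊15/4⌋ = 3, remainder 3
⌊4/3⌋ = 1, remainder 1
⌊3/1⌋ = 3, remainder 0

[2; 11, 1, 2, 3, 3, 1, 3]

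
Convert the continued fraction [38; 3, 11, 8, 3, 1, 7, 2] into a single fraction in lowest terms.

717725/18728

Start with 2.
7 + 1/(2/1) = 7 + 1/2 = 15/2
1 + 1/(15/2) = 1 + 2/15 = 17/15
3 + 1/(17/15) = 3 + 15/17 = 66/17
8 + 1/(66/17) = 8 + 17/66 = 545/66
11 + 1/(545/66) = 11 + 66/545 = 6061/545
3 + 1/(6061/545) = 3 + 545/6061 = 18728/6061
38 + 1/(18728/6061) = 38 + 6061/18728 = 717725/18728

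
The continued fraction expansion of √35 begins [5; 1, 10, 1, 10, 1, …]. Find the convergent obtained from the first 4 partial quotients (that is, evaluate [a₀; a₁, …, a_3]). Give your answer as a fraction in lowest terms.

Start with 1.
10 + 1/(1/1) = 10 + 1/1 = 11/1
1 + 1/(11/1) = 1 + 1/11 = 12/11
5 + 1/(12/11) = 5 + 11/12 = 71/12

71/12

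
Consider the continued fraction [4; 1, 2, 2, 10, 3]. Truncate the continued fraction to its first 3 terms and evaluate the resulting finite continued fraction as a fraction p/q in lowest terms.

14/3

a_0 = 4: 4/1
a_1 = 1: 5/1
a_2 = 2: 14/3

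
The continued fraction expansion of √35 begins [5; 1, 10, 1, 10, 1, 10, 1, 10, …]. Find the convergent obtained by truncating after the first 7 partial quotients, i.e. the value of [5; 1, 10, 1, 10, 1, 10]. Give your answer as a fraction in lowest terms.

9235/1561

Build up convergents one term at a time:
a_0 = 5: 5/1
a_1 = 1: 6/1
a_2 = 10: 65/11
a_3 = 1: 71/12
a_4 = 10: 775/131
a_5 = 1: 846/143
a_6 = 10: 9235/1561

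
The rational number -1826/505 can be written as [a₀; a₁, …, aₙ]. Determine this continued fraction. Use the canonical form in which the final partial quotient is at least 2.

[-4; 2, 1, 1, 1, 1, 12, 3]

Run the Euclidean algorithm, recording each quotient:
-1826 = -4·505 + 194, so a_0 = -4
505 = 2·194 + 117, so a_1 = 2
194 = 1·117 + 77, so a_2 = 1
117 = 1·77 + 40, so a_3 = 1
77 = 1·40 + 37, so a_4 = 1
40 = 1·37 + 3, so a_5 = 1
37 = 12·3 + 1, so a_6 = 12
3 = 3·1 + 0, so a_7 = 3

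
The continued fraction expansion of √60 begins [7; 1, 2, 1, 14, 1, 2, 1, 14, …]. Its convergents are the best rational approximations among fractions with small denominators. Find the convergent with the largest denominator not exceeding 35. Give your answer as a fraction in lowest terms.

List convergents until the denominator exceeds the bound:
a_0 = 7: 7/1  (≤ bound)
a_1 = 1: 8/1  (≤ bound)
a_2 = 2: 23/3  (≤ bound)
a_3 = 1: 31/4  (≤ bound)
a_4 = 14: 457/59  (> 35, stop)

31/4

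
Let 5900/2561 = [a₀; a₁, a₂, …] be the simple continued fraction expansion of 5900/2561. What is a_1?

Apply division with remainder until the remainder is 0:
⌊5900/2561⌋ = 2, remainder 778
⌊2561/778⌋ = 3, remainder 227

3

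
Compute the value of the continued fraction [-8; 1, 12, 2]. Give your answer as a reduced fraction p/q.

-191/27

Work from the innermost term outward:
Start with 2.
12 + 1/(2/1) = 12 + 1/2 = 25/2
1 + 1/(25/2) = 1 + 2/25 = 27/25
-8 + 1/(27/25) = -8 + 25/27 = -191/27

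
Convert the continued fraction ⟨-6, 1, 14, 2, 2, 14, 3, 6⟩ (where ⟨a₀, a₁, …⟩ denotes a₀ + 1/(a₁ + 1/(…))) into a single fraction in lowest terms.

-109063/21533

Build up convergents one term at a time:
a_0 = -6: -6/1
a_1 = 1: -5/1
a_2 = 14: -76/15
a_3 = 2: -157/31
a_4 = 2: -390/77
a_5 = 14: -5617/1109
a_6 = 3: -17241/3404
a_7 = 6: -109063/21533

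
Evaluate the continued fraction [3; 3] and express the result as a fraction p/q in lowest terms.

a_0 = 3: 3/1
a_1 = 3: 10/3

10/3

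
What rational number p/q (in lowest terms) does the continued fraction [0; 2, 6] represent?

Start with 6.
2 + 1/(6/1) = 2 + 1/6 = 13/6
0 + 1/(13/6) = 0 + 6/13 = 6/13

6/13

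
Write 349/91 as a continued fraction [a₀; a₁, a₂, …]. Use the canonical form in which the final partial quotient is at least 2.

[3; 1, 5, 15]

⌊349/91⌋ = 3, remainder 76
⌊91/76⌋ = 1, remainder 15
⌊76/15⌋ = 5, remainder 1
⌊15/1⌋ = 15, remainder 0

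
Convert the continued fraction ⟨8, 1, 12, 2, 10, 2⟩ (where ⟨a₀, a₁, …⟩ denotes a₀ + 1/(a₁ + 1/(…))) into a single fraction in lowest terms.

5293/593

Start with 2.
10 + 1/(2/1) = 10 + 1/2 = 21/2
2 + 1/(21/2) = 2 + 2/21 = 44/21
12 + 1/(44/21) = 12 + 21/44 = 549/44
1 + 1/(549/44) = 1 + 44/549 = 593/549
8 + 1/(593/549) = 8 + 549/593 = 5293/593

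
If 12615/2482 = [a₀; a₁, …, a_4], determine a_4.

7

⌊12615/2482⌋ = 5, remainder 205
⌊2482/205⌋ = 12, remainder 22
⌊205/22⌋ = 9, remainder 7
⌊22/7⌋ = 3, remainder 1
⌊7/1⌋ = 7, remainder 0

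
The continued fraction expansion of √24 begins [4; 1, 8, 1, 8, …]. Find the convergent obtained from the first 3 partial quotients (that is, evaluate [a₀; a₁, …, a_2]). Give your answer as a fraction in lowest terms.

Start with 8.
1 + 1/(8/1) = 1 + 1/8 = 9/8
4 + 1/(9/8) = 4 + 8/9 = 44/9

44/9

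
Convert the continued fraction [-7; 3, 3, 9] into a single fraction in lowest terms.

-623/93

a_0 = -7: -7/1
a_1 = 3: -20/3
a_2 = 3: -67/10
a_3 = 9: -623/93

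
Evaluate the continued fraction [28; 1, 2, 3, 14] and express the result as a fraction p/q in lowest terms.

4104/143

Compute successive convergents:
a_0 = 28: 28/1
a_1 = 1: 29/1
a_2 = 2: 86/3
a_3 = 3: 287/10
a_4 = 14: 4104/143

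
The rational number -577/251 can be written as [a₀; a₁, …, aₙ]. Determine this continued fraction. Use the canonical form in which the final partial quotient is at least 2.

-577 = -3·251 + 176, so a_0 = -3
251 = 1·176 + 75, so a_1 = 1
176 = 2·75 + 26, so a_2 = 2
75 = 2·26 + 23, so a_3 = 2
26 = 1·23 + 3, so a_4 = 1
23 = 7·3 + 2, so a_5 = 7
3 = 1·2 + 1, so a_6 = 1
2 = 2·1 + 0, so a_7 = 2

[-3; 1, 2, 2, 1, 7, 1, 2]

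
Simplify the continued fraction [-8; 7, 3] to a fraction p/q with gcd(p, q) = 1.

Collapse the nested fraction from the inside out:
Start with 3.
7 + 1/(3/1) = 7 + 1/3 = 22/3
-8 + 1/(22/3) = -8 + 3/22 = -173/22

-173/22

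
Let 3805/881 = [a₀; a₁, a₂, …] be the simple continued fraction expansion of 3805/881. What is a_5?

1

3805 ÷ 881 → quotient 4, remainder 281
881 ÷ 281 → quotient 3, remainder 38
281 ÷ 38 → quotient 7, remainder 15
38 ÷ 15 → quotient 2, remainder 8
15 ÷ 8 → quotient 1, remainder 7
8 ÷ 7 → quotient 1, remainder 1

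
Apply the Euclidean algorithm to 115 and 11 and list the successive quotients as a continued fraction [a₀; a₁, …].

115 ÷ 11 → quotient 10, remainder 5
11 ÷ 5 → quotient 2, remainder 1
5 ÷ 1 → quotient 5, remainder 0

[10; 2, 5]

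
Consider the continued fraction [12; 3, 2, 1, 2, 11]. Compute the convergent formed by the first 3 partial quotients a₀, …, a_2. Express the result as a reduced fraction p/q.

Compute successive convergents:
a_0 = 12: 12/1
a_1 = 3: 37/3
a_2 = 2: 86/7

86/7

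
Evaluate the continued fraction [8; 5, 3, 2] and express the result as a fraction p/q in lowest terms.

303/37

a_0 = 8: 8/1
a_1 = 5: 41/5
a_2 = 3: 131/16
a_3 = 2: 303/37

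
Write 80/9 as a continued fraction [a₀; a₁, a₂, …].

80 = 8·9 + 8, so a_0 = 8
9 = 1·8 + 1, so a_1 = 1
8 = 8·1 + 0, so a_2 = 8

[8; 1, 8]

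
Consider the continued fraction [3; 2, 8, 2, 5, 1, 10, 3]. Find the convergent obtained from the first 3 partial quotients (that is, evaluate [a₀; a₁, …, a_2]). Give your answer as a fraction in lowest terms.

Build up convergents one term at a time:
a_0 = 3: 3/1
a_1 = 2: 7/2
a_2 = 8: 59/17

59/17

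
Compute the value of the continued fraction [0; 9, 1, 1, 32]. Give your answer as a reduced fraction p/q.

a_0 = 0: 0/1
a_1 = 9: 1/9
a_2 = 1: 1/10
a_3 = 1: 2/19
a_4 = 32: 65/618

65/618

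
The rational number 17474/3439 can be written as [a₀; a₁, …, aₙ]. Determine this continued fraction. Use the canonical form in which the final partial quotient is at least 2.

[5; 12, 3, 15, 6]

17474 ÷ 3439 → quotient 5, remainder 279
3439 ÷ 279 → quotient 12, remainder 91
279 ÷ 91 → quotient 3, remainder 6
91 ÷ 6 → quotient 15, remainder 1
6 ÷ 1 → quotient 6, remainder 0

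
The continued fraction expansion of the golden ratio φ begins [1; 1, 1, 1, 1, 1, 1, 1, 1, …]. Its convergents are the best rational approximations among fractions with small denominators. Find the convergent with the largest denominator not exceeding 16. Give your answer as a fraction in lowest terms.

21/13

a_0 = 1: 1/1  (≤ bound)
a_1 = 1: 2/1  (≤ bound)
a_2 = 1: 3/2  (≤ bound)
a_3 = 1: 5/3  (≤ bound)
a_4 = 1: 8/5  (≤ bound)
a_5 = 1: 13/8  (≤ bound)
a_6 = 1: 21/13  (≤ bound)
a_7 = 1: 34/21  (> 16, stop)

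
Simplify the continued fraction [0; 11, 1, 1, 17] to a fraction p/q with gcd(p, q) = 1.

35/403

Start with 17.
1 + 1/(17/1) = 1 + 1/17 = 18/17
1 + 1/(18/17) = 1 + 17/18 = 35/18
11 + 1/(35/18) = 11 + 18/35 = 403/35
0 + 1/(403/35) = 0 + 35/403 = 35/403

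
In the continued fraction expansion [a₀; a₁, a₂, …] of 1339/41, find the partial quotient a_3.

⌊1339/41⌋ = 32, remainder 27
⌊41/27⌋ = 1, remainder 14
⌊27/14⌋ = 1, remainder 13
⌊14/13⌋ = 1, remainder 1

1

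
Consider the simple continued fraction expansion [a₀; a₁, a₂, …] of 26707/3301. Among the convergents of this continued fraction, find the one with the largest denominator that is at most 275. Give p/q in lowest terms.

List convergents until the denominator exceeds the bound:
a_0 = 8: 8/1  (≤ bound)
a_1 = 11: 89/11  (≤ bound)
a_2 = 24: 2144/265  (≤ bound)
a_3 = 1: 2233/276  (> 275, stop)

2144/265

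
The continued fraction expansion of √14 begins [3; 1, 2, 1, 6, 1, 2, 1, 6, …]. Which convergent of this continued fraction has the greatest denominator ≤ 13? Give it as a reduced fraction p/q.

a_0 = 3: 3/1  (≤ bound)
a_1 = 1: 4/1  (≤ bound)
a_2 = 2: 11/3  (≤ bound)
a_3 = 1: 15/4  (≤ bound)
a_4 = 6: 101/27  (> 13, stop)

15/4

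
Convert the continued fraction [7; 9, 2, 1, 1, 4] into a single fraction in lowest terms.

Build up convergents one term at a time:
a_0 = 7: 7/1
a_1 = 9: 64/9
a_2 = 2: 135/19
a_3 = 1: 199/28
a_4 = 1: 334/47
a_5 = 4: 1535/216

1535/216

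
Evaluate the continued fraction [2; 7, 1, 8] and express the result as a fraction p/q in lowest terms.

151/71

Compute successive convergents:
a_0 = 2: 2/1
a_1 = 7: 15/7
a_2 = 1: 17/8
a_3 = 8: 151/71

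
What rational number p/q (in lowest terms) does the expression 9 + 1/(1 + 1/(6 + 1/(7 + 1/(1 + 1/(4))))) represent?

2741/278

a_0 = 9: 9/1
a_1 = 1: 10/1
a_2 = 6: 69/7
a_3 = 7: 493/50
a_4 = 1: 562/57
a_5 = 4: 2741/278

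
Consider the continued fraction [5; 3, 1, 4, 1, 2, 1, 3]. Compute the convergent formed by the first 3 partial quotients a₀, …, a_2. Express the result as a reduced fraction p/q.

Compute successive convergents:
a_0 = 5: 5/1
a_1 = 3: 16/3
a_2 = 1: 21/4

21/4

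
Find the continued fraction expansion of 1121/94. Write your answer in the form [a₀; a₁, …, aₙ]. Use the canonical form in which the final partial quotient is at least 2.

[11; 1, 12, 2, 3]

1121 = 11·94 + 87, so a_0 = 11
94 = 1·87 + 7, so a_1 = 1
87 = 12·7 + 3, so a_2 = 12
7 = 2·3 + 1, so a_3 = 2
3 = 3·1 + 0, so a_4 = 3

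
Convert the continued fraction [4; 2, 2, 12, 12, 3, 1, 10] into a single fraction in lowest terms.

144817/32889

Starting at the tail and folding back:
Start with 10.
1 + 1/(10/1) = 1 + 1/10 = 11/10
3 + 1/(11/10) = 3 + 10/11 = 43/11
12 + 1/(43/11) = 12 + 11/43 = 527/43
12 + 1/(527/43) = 12 + 43/527 = 6367/527
2 + 1/(6367/527) = 2 + 527/6367 = 13261/6367
2 + 1/(13261/6367) = 2 + 6367/13261 = 32889/13261
4 + 1/(32889/13261) = 4 + 13261/32889 = 144817/32889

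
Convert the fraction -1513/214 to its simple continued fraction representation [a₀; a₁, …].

-1513 ÷ 214 → quotient -8, remainder 199
214 ÷ 199 → quotient 1, remainder 15
199 ÷ 15 → quotient 13, remainder 4
15 ÷ 4 → quotient 3, remainder 3
4 ÷ 3 → quotient 1, remainder 1
3 ÷ 1 → quotient 3, remainder 0

[-8; 1, 13, 3, 1, 3]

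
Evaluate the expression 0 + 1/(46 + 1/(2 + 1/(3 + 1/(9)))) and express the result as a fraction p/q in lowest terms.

a_0 = 0: 0/1
a_1 = 46: 1/46
a_2 = 2: 2/93
a_3 = 3: 7/325
a_4 = 9: 65/3018

65/3018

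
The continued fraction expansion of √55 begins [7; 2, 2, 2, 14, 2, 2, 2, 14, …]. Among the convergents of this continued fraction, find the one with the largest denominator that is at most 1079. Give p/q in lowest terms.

6593/889

List convergents until the denominator exceeds the bound:
a_0 = 7: 7/1  (≤ bound)
a_1 = 2: 15/2  (≤ bound)
a_2 = 2: 37/5  (≤ bound)
a_3 = 2: 89/12  (≤ bound)
a_4 = 14: 1283/173  (≤ bound)
a_5 = 2: 2655/358  (≤ bound)
a_6 = 2: 6593/889  (≤ bound)
a_7 = 2: 15841/2136  (> 1079, stop)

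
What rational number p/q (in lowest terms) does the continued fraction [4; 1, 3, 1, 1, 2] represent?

Start with 2.
1 + 1/(2/1) = 1 + 1/2 = 3/2
1 + 1/(3/2) = 1 + 2/3 = 5/3
3 + 1/(5/3) = 3 + 3/5 = 18/5
1 + 1/(18/5) = 1 + 5/18 = 23/18
4 + 1/(23/18) = 4 + 18/23 = 110/23

110/23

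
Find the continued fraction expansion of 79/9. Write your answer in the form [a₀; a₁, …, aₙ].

Repeatedly divide and take the remainder:
79 = 8·9 + 7, so a_0 = 8
9 = 1·7 + 2, so a_1 = 1
7 = 3·2 + 1, so a_2 = 3
2 = 2·1 + 0, so a_3 = 2

[8; 1, 3, 2]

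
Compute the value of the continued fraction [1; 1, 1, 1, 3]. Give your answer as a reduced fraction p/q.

18/11

Start with 3.
1 + 1/(3/1) = 1 + 1/3 = 4/3
1 + 1/(4/3) = 1 + 3/4 = 7/4
1 + 1/(7/4) = 1 + 4/7 = 11/7
1 + 1/(11/7) = 1 + 7/11 = 18/11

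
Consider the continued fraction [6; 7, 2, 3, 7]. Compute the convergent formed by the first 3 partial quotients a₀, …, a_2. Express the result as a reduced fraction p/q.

Start with 2.
7 + 1/(2/1) = 7 + 1/2 = 15/2
6 + 1/(15/2) = 6 + 2/15 = 92/15

92/15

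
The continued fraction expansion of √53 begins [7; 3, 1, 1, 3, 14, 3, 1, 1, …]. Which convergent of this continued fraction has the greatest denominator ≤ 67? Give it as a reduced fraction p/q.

List convergents until the denominator exceeds the bound:
a_0 = 7: 7/1  (≤ bound)
a_1 = 3: 22/3  (≤ bound)
a_2 = 1: 29/4  (≤ bound)
a_3 = 1: 51/7  (≤ bound)
a_4 = 3: 182/25  (≤ bound)
a_5 = 14: 2599/357  (> 67, stop)

182/25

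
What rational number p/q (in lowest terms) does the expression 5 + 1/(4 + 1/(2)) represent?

47/9

a_0 = 5: 5/1
a_1 = 4: 21/4
a_2 = 2: 47/9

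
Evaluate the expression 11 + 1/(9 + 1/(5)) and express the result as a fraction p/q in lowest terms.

511/46

Start with 5.
9 + 1/(5/1) = 9 + 1/5 = 46/5
11 + 1/(46/5) = 11 + 5/46 = 511/46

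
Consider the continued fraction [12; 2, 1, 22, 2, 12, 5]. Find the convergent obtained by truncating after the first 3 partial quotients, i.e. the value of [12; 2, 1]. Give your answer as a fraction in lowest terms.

Start with 1.
2 + 1/(1/1) = 2 + 1/1 = 3/1
12 + 1/(3/1) = 12 + 1/3 = 37/3

37/3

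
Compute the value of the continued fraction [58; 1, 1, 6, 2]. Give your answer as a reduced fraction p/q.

1639/28

Work from the innermost term outward:
Start with 2.
6 + 1/(2/1) = 6 + 1/2 = 13/2
1 + 1/(13/2) = 1 + 2/13 = 15/13
1 + 1/(15/13) = 1 + 13/15 = 28/15
58 + 1/(28/15) = 58 + 15/28 = 1639/28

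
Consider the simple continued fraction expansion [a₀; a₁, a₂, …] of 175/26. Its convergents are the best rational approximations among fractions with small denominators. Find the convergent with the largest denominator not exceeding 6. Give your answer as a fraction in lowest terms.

a_0 = 6: 6/1  (≤ bound)
a_1 = 1: 7/1  (≤ bound)
a_2 = 2: 20/3  (≤ bound)
a_3 = 1: 27/4  (≤ bound)
a_4 = 2: 74/11  (> 6, stop)

27/4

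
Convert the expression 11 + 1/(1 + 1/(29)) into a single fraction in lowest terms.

359/30

Collapse the nested fraction from the inside out:
Start with 29.
1 + 1/(29/1) = 1 + 1/29 = 30/29
11 + 1/(30/29) = 11 + 29/30 = 359/30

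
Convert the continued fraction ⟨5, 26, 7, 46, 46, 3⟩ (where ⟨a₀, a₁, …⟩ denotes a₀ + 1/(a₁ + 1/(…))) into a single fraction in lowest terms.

5916243/1174265

Use the convergent recurrence hₖ = aₖ·hₖ₋₁ + hₖ₋₂ (and likewise for the denominators kₖ):
a_0 = 5: 5/1
a_1 = 26: 131/26
a_2 = 7: 922/183
a_3 = 46: 42543/8444
a_4 = 46: 1957900/388607
a_5 = 3: 5916243/1174265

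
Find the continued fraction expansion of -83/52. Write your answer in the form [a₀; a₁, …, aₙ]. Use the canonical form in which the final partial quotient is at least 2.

Repeatedly divide and take the remainder:
-83 ÷ 52 → quotient -2, remainder 21
52 ÷ 21 → quotient 2, remainder 10
21 ÷ 10 → quotient 2, remainder 1
10 ÷ 1 → quotient 10, remainder 0

[-2; 2, 2, 10]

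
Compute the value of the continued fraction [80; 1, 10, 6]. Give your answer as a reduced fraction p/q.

Compute successive convergents:
a_0 = 80: 80/1
a_1 = 1: 81/1
a_2 = 10: 890/11
a_3 = 6: 5421/67

5421/67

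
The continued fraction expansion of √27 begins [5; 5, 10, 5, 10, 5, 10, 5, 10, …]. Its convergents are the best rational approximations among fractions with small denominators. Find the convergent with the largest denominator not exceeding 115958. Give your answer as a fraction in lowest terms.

70226/13515

List convergents until the denominator exceeds the bound:
a_0 = 5: 5/1  (≤ bound)
a_1 = 5: 26/5  (≤ bound)
a_2 = 10: 265/51  (≤ bound)
a_3 = 5: 1351/260  (≤ bound)
a_4 = 10: 13775/2651  (≤ bound)
a_5 = 5: 70226/13515  (≤ bound)
a_6 = 10: 716035/137801  (> 115958, stop)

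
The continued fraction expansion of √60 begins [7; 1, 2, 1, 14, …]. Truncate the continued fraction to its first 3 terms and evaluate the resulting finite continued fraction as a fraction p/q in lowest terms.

Use the convergent recurrence hₖ = aₖ·hₖ₋₁ + hₖ₋₂ (and likewise for the denominators kₖ):
a_0 = 7: 7/1
a_1 = 1: 8/1
a_2 = 2: 23/3

23/3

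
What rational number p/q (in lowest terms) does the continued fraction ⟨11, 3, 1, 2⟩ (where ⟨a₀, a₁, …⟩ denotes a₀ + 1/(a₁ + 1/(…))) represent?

a_0 = 11: 11/1
a_1 = 3: 34/3
a_2 = 1: 45/4
a_3 = 2: 124/11

124/11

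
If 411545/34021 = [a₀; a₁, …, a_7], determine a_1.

10

411545 ÷ 34021 → quotient 12, remainder 3293
34021 ÷ 3293 → quotient 10, remainder 1091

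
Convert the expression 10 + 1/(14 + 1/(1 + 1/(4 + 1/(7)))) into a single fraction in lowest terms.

Start with 7.
4 + 1/(7/1) = 4 + 1/7 = 29/7
1 + 1/(29/7) = 1 + 7/29 = 36/29
14 + 1/(36/29) = 14 + 29/36 = 533/36
10 + 1/(533/36) = 10 + 36/533 = 5366/533

5366/533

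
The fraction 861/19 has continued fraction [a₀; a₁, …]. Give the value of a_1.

861 ÷ 19 → quotient 45, remainder 6
19 ÷ 6 → quotient 3, remainder 1

3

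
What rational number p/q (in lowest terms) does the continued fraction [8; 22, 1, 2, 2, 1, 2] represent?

Starting at the tail and folding back:
Start with 2.
1 + 1/(2/1) = 1 + 1/2 = 3/2
2 + 1/(3/2) = 2 + 2/3 = 8/3
2 + 1/(8/3) = 2 + 3/8 = 19/8
1 + 1/(19/8) = 1 + 8/19 = 27/19
22 + 1/(27/19) = 22 + 19/27 = 613/27
8 + 1/(613/27) = 8 + 27/613 = 4931/613

4931/613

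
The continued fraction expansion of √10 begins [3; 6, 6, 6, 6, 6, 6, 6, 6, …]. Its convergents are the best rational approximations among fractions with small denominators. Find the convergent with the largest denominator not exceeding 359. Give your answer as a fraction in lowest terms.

a_0 = 3: 3/1  (≤ bound)
a_1 = 6: 19/6  (≤ bound)
a_2 = 6: 117/37  (≤ bound)
a_3 = 6: 721/228  (≤ bound)
a_4 = 6: 4443/1405  (> 359, stop)

721/228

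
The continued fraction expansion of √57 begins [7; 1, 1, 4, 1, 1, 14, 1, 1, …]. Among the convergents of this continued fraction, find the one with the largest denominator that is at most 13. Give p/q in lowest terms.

83/11

a_0 = 7: 7/1  (≤ bound)
a_1 = 1: 8/1  (≤ bound)
a_2 = 1: 15/2  (≤ bound)
a_3 = 4: 68/9  (≤ bound)
a_4 = 1: 83/11  (≤ bound)
a_5 = 1: 151/20  (> 13, stop)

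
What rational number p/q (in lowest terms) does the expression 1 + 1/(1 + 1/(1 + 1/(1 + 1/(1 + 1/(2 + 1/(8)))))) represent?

176/109

Start with 8.
2 + 1/(8/1) = 2 + 1/8 = 17/8
1 + 1/(17/8) = 1 + 8/17 = 25/17
1 + 1/(25/17) = 1 + 17/25 = 42/25
1 + 1/(42/25) = 1 + 25/42 = 67/42
1 + 1/(67/42) = 1 + 42/67 = 109/67
1 + 1/(109/67) = 1 + 67/109 = 176/109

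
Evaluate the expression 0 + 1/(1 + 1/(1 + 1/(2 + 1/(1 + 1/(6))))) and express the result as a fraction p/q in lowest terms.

27/47

Start with 6.
1 + 1/(6/1) = 1 + 1/6 = 7/6
2 + 1/(7/6) = 2 + 6/7 = 20/7
1 + 1/(20/7) = 1 + 7/20 = 27/20
1 + 1/(27/20) = 1 + 20/27 = 47/27
0 + 1/(47/27) = 0 + 27/47 = 27/47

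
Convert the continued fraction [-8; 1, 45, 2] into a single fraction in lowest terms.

-653/93

Collapse the nested fraction from the inside out:
Start with 2.
45 + 1/(2/1) = 45 + 1/2 = 91/2
1 + 1/(91/2) = 1 + 2/91 = 93/91
-8 + 1/(93/91) = -8 + 91/93 = -653/93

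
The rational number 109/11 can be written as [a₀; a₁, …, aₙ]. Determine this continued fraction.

109 = 9·11 + 10, so a_0 = 9
11 = 1·10 + 1, so a_1 = 1
10 = 10·1 + 0, so a_2 = 10

[9; 1, 10]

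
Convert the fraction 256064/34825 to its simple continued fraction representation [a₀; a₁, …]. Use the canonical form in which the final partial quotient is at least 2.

256064 = 7·34825 + 12289, so a_0 = 7
34825 = 2·12289 + 10247, so a_1 = 2
12289 = 1·10247 + 2042, so a_2 = 1
10247 = 5·2042 + 37, so a_3 = 5
2042 = 55·37 + 7, so a_4 = 55
37 = 5·7 + 2, so a_5 = 5
7 = 3·2 + 1, so a_6 = 3
2 = 2·1 + 0, so a_7 = 2

[7; 2, 1, 5, 55, 5, 3, 2]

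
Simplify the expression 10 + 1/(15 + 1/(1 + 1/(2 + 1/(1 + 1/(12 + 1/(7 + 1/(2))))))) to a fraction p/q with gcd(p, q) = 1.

Compute successive convergents:
a_0 = 10: 10/1
a_1 = 15: 151/15
a_2 = 1: 161/16
a_3 = 2: 473/47
a_4 = 1: 634/63
a_5 = 12: 8081/803
a_6 = 7: 57201/5684
a_7 = 2: 122483/12171

122483/12171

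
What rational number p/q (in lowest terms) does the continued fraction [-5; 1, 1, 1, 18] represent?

-243/56

Use the convergent recurrence hₖ = aₖ·hₖ₋₁ + hₖ₋₂ (and likewise for the denominators kₖ):
a_0 = -5: -5/1
a_1 = 1: -4/1
a_2 = 1: -9/2
a_3 = 1: -13/3
a_4 = 18: -243/56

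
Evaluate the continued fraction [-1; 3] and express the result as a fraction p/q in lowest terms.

Work from the innermost term outward:
Start with 3.
-1 + 1/(3/1) = -1 + 1/3 = -2/3

-2/3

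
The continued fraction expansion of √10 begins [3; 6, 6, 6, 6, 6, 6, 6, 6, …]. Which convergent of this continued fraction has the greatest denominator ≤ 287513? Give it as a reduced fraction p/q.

a_0 = 3: 3/1  (≤ bound)
a_1 = 6: 19/6  (≤ bound)
a_2 = 6: 117/37  (≤ bound)
a_3 = 6: 721/228  (≤ bound)
a_4 = 6: 4443/1405  (≤ bound)
a_5 = 6: 27379/8658  (≤ bound)
a_6 = 6: 168717/53353  (≤ bound)
a_7 = 6: 1039681/328776  (> 287513, stop)

168717/53353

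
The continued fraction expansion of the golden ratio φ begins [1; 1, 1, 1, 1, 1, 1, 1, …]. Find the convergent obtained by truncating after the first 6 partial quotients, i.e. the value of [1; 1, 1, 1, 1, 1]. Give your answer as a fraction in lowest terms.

Build up convergents one term at a time:
a_0 = 1: 1/1
a_1 = 1: 2/1
a_2 = 1: 3/2
a_3 = 1: 5/3
a_4 = 1: 8/5
a_5 = 1: 13/8

13/8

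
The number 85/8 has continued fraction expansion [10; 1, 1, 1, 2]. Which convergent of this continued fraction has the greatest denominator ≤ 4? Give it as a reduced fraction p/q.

32/3

List convergents until the denominator exceeds the bound:
a_0 = 10: 10/1  (≤ bound)
a_1 = 1: 11/1  (≤ bound)
a_2 = 1: 21/2  (≤ bound)
a_3 = 1: 32/3  (≤ bound)
a_4 = 2: 85/8  (> 4, stop)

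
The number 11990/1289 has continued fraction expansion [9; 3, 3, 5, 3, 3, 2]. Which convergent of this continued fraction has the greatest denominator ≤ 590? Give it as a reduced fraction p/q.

a_0 = 9: 9/1  (≤ bound)
a_1 = 3: 28/3  (≤ bound)
a_2 = 3: 93/10  (≤ bound)
a_3 = 5: 493/53  (≤ bound)
a_4 = 3: 1572/169  (≤ bound)
a_5 = 3: 5209/560  (≤ bound)
a_6 = 2: 11990/1289  (> 590, stop)

5209/560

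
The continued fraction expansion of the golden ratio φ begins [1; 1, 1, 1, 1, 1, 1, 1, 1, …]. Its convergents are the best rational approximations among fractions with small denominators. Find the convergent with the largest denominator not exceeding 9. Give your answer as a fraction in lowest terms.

13/8

a_0 = 1: 1/1  (≤ bound)
a_1 = 1: 2/1  (≤ bound)
a_2 = 1: 3/2  (≤ bound)
a_3 = 1: 5/3  (≤ bound)
a_4 = 1: 8/5  (≤ bound)
a_5 = 1: 13/8  (≤ bound)
a_6 = 1: 21/13  (> 9, stop)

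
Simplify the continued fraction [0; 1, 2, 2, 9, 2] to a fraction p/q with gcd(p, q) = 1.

a_0 = 0: 0/1
a_1 = 1: 1/1
a_2 = 2: 2/3
a_3 = 2: 5/7
a_4 = 9: 47/66
a_5 = 2: 99/139

99/139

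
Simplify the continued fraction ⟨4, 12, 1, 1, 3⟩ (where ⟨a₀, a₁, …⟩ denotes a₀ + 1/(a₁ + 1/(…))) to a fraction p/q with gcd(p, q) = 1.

359/88

Use the convergent recurrence hₖ = aₖ·hₖ₋₁ + hₖ₋₂ (and likewise for the denominators kₖ):
a_0 = 4: 4/1
a_1 = 12: 49/12
a_2 = 1: 53/13
a_3 = 1: 102/25
a_4 = 3: 359/88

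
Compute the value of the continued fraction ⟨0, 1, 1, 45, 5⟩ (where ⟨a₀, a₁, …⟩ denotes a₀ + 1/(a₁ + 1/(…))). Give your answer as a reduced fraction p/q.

231/457

a_0 = 0: 0/1
a_1 = 1: 1/1
a_2 = 1: 1/2
a_3 = 45: 46/91
a_4 = 5: 231/457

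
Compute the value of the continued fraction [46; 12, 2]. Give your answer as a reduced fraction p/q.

1152/25

Start with 2.
12 + 1/(2/1) = 12 + 1/2 = 25/2
46 + 1/(25/2) = 46 + 2/25 = 1152/25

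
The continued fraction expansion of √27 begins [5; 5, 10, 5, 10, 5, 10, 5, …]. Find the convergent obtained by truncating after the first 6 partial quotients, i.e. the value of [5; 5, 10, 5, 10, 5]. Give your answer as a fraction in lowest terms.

Start with 5.
10 + 1/(5/1) = 10 + 1/5 = 51/5
5 + 1/(51/5) = 5 + 5/51 = 260/51
10 + 1/(260/51) = 10 + 51/260 = 2651/260
5 + 1/(2651/260) = 5 + 260/2651 = 13515/2651
5 + 1/(13515/2651) = 5 + 2651/13515 = 70226/13515

70226/13515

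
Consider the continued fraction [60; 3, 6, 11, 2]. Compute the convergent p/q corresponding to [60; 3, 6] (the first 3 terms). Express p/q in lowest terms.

1146/19

a_0 = 60: 60/1
a_1 = 3: 181/3
a_2 = 6: 1146/19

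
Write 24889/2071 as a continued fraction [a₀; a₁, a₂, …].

[12; 55, 1, 36]

Apply division with remainder until the remainder is 0:
24889 ÷ 2071 → quotient 12, remainder 37
2071 ÷ 37 → quotient 55, remainder 36
37 ÷ 36 → quotient 1, remainder 1
36 ÷ 1 → quotient 36, remainder 0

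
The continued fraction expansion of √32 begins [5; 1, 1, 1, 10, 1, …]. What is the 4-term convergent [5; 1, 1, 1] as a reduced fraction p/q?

17/3

a_0 = 5: 5/1
a_1 = 1: 6/1
a_2 = 1: 11/2
a_3 = 1: 17/3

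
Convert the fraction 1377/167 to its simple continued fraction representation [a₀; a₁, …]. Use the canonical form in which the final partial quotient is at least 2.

[8; 4, 13, 1, 2]

1377 ÷ 167 → quotient 8, remainder 41
167 ÷ 41 → quotient 4, remainder 3
41 ÷ 3 → quotient 13, remainder 2
3 ÷ 2 → quotient 1, remainder 1
2 ÷ 1 → quotient 2, remainder 0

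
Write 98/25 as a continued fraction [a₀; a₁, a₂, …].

[3; 1, 11, 2]

98 ÷ 25 → quotient 3, remainder 23
25 ÷ 23 → quotient 1, remainder 2
23 ÷ 2 → quotient 11, remainder 1
2 ÷ 1 → quotient 2, remainder 0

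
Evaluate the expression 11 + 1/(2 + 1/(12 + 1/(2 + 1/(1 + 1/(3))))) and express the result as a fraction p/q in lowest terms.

3249/283

Start with 3.
1 + 1/(3/1) = 1 + 1/3 = 4/3
2 + 1/(4/3) = 2 + 3/4 = 11/4
12 + 1/(11/4) = 12 + 4/11 = 136/11
2 + 1/(136/11) = 2 + 11/136 = 283/136
11 + 1/(283/136) = 11 + 136/283 = 3249/283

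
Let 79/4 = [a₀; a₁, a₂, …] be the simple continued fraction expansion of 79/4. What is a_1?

79 ÷ 4 → quotient 19, remainder 3
4 ÷ 3 → quotient 1, remainder 1

1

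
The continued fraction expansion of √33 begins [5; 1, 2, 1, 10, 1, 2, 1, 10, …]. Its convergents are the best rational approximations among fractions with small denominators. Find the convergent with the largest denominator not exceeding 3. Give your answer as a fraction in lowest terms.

List convergents until the denominator exceeds the bound:
a_0 = 5: 5/1  (≤ bound)
a_1 = 1: 6/1  (≤ bound)
a_2 = 2: 17/3  (≤ bound)
a_3 = 1: 23/4  (> 3, stop)

17/3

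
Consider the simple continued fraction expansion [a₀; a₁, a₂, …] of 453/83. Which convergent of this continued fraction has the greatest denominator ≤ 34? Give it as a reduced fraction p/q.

List convergents until the denominator exceeds the bound:
a_0 = 5: 5/1  (≤ bound)
a_1 = 2: 11/2  (≤ bound)
a_2 = 5: 60/11  (≤ bound)
a_3 = 2: 131/24  (≤ bound)
a_4 = 3: 453/83  (> 34, stop)

131/24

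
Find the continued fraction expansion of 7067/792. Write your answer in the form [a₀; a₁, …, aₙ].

[8; 1, 11, 1, 60]

⌊7067/792⌋ = 8, remainder 731
⌊792/731⌋ = 1, remainder 61
⌊731/61⌋ = 11, remainder 60
⌊61/60⌋ = 1, remainder 1
⌊60/1⌋ = 60, remainder 0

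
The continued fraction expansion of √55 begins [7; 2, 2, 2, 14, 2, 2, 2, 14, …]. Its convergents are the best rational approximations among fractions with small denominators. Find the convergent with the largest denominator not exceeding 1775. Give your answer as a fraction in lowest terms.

6593/889

List convergents until the denominator exceeds the bound:
a_0 = 7: 7/1  (≤ bound)
a_1 = 2: 15/2  (≤ bound)
a_2 = 2: 37/5  (≤ bound)
a_3 = 2: 89/12  (≤ bound)
a_4 = 14: 1283/173  (≤ bound)
a_5 = 2: 2655/358  (≤ bound)
a_6 = 2: 6593/889  (≤ bound)
a_7 = 2: 15841/2136  (> 1775, stop)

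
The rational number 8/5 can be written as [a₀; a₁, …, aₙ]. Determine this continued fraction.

Run the Euclidean algorithm, recording each quotient:
8 = 1·5 + 3, so a_0 = 1
5 = 1·3 + 2, so a_1 = 1
3 = 1·2 + 1, so a_2 = 1
2 = 2·1 + 0, so a_3 = 2

[1; 1, 1, 2]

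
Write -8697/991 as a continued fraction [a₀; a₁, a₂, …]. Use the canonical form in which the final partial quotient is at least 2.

Run the Euclidean algorithm, recording each quotient:
-8697 ÷ 991 → quotient -9, remainder 222
991 ÷ 222 → quotient 4, remainder 103
222 ÷ 103 → quotient 2, remainder 16
103 ÷ 16 → quotient 6, remainder 7
16 ÷ 7 → quotient 2, remainder 2
7 ÷ 2 → quotient 3, remainder 1
2 ÷ 1 → quotient 2, remainder 0

[-9; 4, 2, 6, 2, 3, 2]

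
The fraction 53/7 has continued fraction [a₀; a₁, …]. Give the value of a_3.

53 = 7·7 + 4, so a_0 = 7
7 = 1·4 + 3, so a_1 = 1
4 = 1·3 + 1, so a_2 = 1
3 = 3·1 + 0, so a_3 = 3

3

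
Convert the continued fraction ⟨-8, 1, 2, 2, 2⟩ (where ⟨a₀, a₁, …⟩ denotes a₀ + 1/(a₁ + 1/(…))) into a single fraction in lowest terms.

Start with 2.
2 + 1/(2/1) = 2 + 1/2 = 5/2
2 + 1/(5/2) = 2 + 2/5 = 12/5
1 + 1/(12/5) = 1 + 5/12 = 17/12
-8 + 1/(17/12) = -8 + 12/17 = -124/17

-124/17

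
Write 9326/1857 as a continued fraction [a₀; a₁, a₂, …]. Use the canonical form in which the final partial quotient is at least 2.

9326 ÷ 1857 → quotient 5, remainder 41
1857 ÷ 41 → quotient 45, remainder 12
41 ÷ 12 → quotient 3, remainder 5
12 ÷ 5 → quotient 2, remainder 2
5 ÷ 2 → quotient 2, remainder 1
2 ÷ 1 → quotient 2, remainder 0

[5; 45, 3, 2, 2, 2]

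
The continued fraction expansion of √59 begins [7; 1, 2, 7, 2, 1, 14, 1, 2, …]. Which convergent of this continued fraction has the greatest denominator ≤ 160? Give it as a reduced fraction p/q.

530/69

List convergents until the denominator exceeds the bound:
a_0 = 7: 7/1  (≤ bound)
a_1 = 1: 8/1  (≤ bound)
a_2 = 2: 23/3  (≤ bound)
a_3 = 7: 169/22  (≤ bound)
a_4 = 2: 361/47  (≤ bound)
a_5 = 1: 530/69  (≤ bound)
a_6 = 14: 7781/1013  (> 160, stop)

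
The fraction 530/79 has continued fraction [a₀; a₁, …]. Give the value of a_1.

530 = 6·79 + 56, so a_0 = 6
79 = 1·56 + 23, so a_1 = 1

1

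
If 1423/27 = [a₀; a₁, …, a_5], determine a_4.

Apply division with remainder until the remainder is 0:
1423 ÷ 27 → quotient 52, remainder 19
27 ÷ 19 → quotient 1, remainder 8
19 ÷ 8 → quotient 2, remainder 3
8 ÷ 3 → quotient 2, remainder 2
3 ÷ 2 → quotient 1, remainder 1

1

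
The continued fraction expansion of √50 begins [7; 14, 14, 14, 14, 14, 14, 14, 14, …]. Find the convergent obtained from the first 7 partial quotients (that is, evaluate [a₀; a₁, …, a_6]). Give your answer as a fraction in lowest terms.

Starting at the tail and folding back:
Start with 14.
14 + 1/(14/1) = 14 + 1/14 = 197/14
14 + 1/(197/14) = 14 + 14/197 = 2772/197
14 + 1/(2772/197) = 14 + 197/2772 = 39005/2772
14 + 1/(39005/2772) = 14 + 2772/39005 = 548842/39005
14 + 1/(548842/39005) = 14 + 39005/548842 = 7722793/548842
7 + 1/(7722793/548842) = 7 + 548842/7722793 = 54608393/7722793

54608393/7722793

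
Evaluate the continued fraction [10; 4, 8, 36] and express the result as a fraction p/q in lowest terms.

Start with 36.
8 + 1/(36/1) = 8 + 1/36 = 289/36
4 + 1/(289/36) = 4 + 36/289 = 1192/289
10 + 1/(1192/289) = 10 + 289/1192 = 12209/1192

12209/1192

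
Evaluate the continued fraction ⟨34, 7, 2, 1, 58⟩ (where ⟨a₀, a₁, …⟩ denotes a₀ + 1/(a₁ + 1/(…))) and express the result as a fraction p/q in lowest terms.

Compute successive convergents:
a_0 = 34: 34/1
a_1 = 7: 239/7
a_2 = 2: 512/15
a_3 = 1: 751/22
a_4 = 58: 44070/1291

44070/1291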